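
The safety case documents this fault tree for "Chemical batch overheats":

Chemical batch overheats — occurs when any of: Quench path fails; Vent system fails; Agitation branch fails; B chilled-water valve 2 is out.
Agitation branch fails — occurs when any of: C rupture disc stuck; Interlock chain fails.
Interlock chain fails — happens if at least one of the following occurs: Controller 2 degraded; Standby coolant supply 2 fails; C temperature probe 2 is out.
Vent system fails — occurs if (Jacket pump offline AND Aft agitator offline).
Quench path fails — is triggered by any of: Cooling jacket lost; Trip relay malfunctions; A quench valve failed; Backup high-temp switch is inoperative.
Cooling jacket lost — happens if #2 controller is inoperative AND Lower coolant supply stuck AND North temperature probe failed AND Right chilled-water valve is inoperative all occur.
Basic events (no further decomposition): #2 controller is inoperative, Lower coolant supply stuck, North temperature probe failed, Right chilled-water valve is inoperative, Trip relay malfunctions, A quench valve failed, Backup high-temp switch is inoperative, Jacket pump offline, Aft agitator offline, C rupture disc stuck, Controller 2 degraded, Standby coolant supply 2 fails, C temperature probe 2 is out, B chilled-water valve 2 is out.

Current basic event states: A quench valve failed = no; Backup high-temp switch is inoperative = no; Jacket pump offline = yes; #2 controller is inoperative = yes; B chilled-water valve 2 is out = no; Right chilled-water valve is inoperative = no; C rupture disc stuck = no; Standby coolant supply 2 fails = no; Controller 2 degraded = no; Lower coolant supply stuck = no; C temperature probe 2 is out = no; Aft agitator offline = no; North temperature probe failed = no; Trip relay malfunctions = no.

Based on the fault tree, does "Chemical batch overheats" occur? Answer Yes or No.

Cooling jacket lost [AND]: #2 controller is inoperative=occurs, Lower coolant supply stuck=not, North temperature probe failed=not, Right chilled-water valve is inoperative=not → not all inputs occur → does not occur.
Quench path fails [OR]: Cooling jacket lost=not, Trip relay malfunctions=not, A quench valve failed=not, Backup high-temp switch is inoperative=not → no input occurs → does not occur.
Vent system fails [AND]: Jacket pump offline=occurs, Aft agitator offline=not → not all inputs occur → does not occur.
Interlock chain fails [OR]: Controller 2 degraded=not, Standby coolant supply 2 fails=not, C temperature probe 2 is out=not → no input occurs → does not occur.
Agitation branch fails [OR]: C rupture disc stuck=not, Interlock chain fails=not → no input occurs → does not occur.
Chemical batch overheats [OR]: Quench path fails=not, Vent system fails=not, Agitation branch fails=not, B chilled-water valve 2 is out=not → no input occurs → does not occur.

No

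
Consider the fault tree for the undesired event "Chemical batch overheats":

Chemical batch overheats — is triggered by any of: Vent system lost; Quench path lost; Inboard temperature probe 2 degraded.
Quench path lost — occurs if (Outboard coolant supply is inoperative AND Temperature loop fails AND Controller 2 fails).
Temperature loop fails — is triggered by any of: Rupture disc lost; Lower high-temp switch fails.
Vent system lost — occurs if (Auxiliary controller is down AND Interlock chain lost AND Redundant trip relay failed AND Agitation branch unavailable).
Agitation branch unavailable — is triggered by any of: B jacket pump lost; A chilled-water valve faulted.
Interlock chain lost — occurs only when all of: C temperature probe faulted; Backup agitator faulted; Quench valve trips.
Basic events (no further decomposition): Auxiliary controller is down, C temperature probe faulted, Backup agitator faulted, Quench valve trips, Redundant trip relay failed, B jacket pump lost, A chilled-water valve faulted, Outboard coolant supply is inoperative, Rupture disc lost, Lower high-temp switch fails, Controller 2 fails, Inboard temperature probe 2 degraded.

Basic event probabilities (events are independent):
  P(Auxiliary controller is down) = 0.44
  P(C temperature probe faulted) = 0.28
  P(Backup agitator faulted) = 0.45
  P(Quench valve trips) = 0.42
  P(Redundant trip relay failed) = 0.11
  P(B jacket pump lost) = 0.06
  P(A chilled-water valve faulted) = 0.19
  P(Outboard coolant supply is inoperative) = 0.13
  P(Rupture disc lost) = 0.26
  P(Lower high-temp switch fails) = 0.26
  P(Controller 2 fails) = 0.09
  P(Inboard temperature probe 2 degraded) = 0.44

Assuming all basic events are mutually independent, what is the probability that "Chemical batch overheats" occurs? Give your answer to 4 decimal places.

0.4433

P(Interlock chain lost) [AND] = 0.28 × 0.45 × 0.42 = 0.052920
P(Agitation branch unavailable) [OR] = 1 − (1−0.06) × (1−0.19) = 0.238600
P(Vent system lost) [AND] = 0.44 × 0.052920 × 0.11 × 0.238600 = 0.000611
P(Temperature loop fails) [OR] = 1 − (1−0.26) × (1−0.26) = 0.452400
P(Quench path lost) [AND] = 0.13 × 0.452400 × 0.09 = 0.005293
P(Chemical batch overheats) [OR] = 1 − (1−0.000611) × (1−0.005293) × (1−0.44) = 0.443304
Rounded to 4 decimal places: P(Chemical batch overheats) ≈ 0.4433.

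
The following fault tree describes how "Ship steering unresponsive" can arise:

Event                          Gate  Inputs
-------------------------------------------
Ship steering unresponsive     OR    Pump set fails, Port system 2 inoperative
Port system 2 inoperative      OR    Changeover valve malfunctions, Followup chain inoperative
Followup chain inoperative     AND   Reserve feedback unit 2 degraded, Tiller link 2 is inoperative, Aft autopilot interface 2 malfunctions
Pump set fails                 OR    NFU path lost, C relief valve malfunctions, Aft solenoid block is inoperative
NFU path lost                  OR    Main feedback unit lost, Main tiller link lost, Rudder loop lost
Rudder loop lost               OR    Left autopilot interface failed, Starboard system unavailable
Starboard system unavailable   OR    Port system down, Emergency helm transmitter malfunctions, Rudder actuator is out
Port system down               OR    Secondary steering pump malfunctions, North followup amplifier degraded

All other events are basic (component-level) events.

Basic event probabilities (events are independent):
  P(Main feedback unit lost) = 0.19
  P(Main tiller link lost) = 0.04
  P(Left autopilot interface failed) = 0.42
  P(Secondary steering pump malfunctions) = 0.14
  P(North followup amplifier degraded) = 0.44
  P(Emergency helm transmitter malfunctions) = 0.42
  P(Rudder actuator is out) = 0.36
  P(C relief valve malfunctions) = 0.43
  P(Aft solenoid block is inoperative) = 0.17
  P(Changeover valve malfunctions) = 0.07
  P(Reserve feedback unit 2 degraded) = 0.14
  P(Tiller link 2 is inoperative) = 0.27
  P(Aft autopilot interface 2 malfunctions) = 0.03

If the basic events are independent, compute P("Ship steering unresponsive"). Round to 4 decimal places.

P(Port system down) [OR] = 1 − (1−0.14) × (1−0.44) = 0.518400
P(Starboard system unavailable) [OR] = 1 − (1−0.518400) × (1−0.42) × (1−0.36) = 0.821230
P(Rudder loop lost) [OR] = 1 − (1−0.42) × (1−0.821230) = 0.896313
P(NFU path lost) [OR] = 1 − (1−0.19) × (1−0.04) × (1−0.896313) = 0.919373
P(Pump set fails) [OR] = 1 − (1−0.919373) × (1−0.43) × (1−0.17) = 0.961855
P(Followup chain inoperative) [AND] = 0.14 × 0.27 × 0.03 = 0.001134
P(Port system 2 inoperative) [OR] = 1 − (1−0.07) × (1−0.001134) = 0.071055
P(Ship steering unresponsive) [OR] = 1 − (1−0.961855) × (1−0.071055) = 0.964565
Rounded to 4 decimal places: P(Ship steering unresponsive) ≈ 0.9646.

0.9646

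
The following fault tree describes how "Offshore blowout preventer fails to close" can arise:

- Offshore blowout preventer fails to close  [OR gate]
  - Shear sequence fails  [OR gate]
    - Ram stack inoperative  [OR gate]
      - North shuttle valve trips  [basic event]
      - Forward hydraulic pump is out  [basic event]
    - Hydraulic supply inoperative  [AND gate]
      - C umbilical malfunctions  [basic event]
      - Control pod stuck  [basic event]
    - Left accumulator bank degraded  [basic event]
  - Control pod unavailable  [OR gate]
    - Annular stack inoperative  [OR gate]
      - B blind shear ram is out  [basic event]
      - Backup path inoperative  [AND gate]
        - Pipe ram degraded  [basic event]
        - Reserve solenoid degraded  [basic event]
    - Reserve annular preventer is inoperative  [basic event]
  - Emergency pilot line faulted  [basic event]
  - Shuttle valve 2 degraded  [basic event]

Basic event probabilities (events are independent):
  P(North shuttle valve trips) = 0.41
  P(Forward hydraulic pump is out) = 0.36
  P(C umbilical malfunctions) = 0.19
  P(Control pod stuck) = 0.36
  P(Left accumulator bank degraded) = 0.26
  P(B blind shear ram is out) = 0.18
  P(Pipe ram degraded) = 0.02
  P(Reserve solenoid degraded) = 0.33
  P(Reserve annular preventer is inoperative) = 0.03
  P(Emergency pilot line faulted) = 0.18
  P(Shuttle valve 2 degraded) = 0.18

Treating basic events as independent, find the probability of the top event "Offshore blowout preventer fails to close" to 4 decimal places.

0.8617

P(Ram stack inoperative) [OR] = 1 − (1−0.41) × (1−0.36) = 0.622400
P(Hydraulic supply inoperative) [AND] = 0.19 × 0.36 = 0.068400
P(Shear sequence fails) [OR] = 1 − (1−0.622400) × (1−0.068400) × (1−0.26) = 0.739689
P(Backup path inoperative) [AND] = 0.02 × 0.33 = 0.006600
P(Annular stack inoperative) [OR] = 1 − (1−0.18) × (1−0.006600) = 0.185412
P(Control pod unavailable) [OR] = 1 − (1−0.185412) × (1−0.03) = 0.209850
P(Offshore blowout preventer fails to close) [OR] = 1 − (1−0.739689) × (1−0.209850) × (1−0.18) × (1−0.18) = 0.861698
Rounded to 4 decimal places: P(Offshore blowout preventer fails to close) ≈ 0.8617.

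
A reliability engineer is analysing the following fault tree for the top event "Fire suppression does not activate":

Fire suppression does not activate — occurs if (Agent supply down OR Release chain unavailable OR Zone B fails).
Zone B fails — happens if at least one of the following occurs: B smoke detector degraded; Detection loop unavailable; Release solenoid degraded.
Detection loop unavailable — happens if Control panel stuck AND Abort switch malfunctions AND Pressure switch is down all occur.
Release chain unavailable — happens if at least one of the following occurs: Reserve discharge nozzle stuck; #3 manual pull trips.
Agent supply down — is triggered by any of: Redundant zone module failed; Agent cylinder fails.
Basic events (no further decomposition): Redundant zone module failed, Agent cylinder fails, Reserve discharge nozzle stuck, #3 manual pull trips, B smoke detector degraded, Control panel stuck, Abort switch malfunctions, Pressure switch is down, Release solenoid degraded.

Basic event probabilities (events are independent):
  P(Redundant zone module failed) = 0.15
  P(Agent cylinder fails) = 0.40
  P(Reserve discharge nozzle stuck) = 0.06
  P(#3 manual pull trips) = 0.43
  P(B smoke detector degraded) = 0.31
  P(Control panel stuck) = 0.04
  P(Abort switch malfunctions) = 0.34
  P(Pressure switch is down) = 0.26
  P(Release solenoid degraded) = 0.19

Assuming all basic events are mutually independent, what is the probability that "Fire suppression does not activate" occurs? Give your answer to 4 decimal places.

0.8478

P(Agent supply down) [OR] = 1 − (1−0.15) × (1−0.40) = 0.490000
P(Release chain unavailable) [OR] = 1 − (1−0.06) × (1−0.43) = 0.464200
P(Detection loop unavailable) [AND] = 0.04 × 0.34 × 0.26 = 0.003536
P(Zone B fails) [OR] = 1 − (1−0.31) × (1−0.003536) × (1−0.19) = 0.443076
P(Fire suppression does not activate) [OR] = 1 − (1−0.490000) × (1−0.464200) × (1−0.443076) = 0.847816
Rounded to 4 decimal places: P(Fire suppression does not activate) ≈ 0.8478.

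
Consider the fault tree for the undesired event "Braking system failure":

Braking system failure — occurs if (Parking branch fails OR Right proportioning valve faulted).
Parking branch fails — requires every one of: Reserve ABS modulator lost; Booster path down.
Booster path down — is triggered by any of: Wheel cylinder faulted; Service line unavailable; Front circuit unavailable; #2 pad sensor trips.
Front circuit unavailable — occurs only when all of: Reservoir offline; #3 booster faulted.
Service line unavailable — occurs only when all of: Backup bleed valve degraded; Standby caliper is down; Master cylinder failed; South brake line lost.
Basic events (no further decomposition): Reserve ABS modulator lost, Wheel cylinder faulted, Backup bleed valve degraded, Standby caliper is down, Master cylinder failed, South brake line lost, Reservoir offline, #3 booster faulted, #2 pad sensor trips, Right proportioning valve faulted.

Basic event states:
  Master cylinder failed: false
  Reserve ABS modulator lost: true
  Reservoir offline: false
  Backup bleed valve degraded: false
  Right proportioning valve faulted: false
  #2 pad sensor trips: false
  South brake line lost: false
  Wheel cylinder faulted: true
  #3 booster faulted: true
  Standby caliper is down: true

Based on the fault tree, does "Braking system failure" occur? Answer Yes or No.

Yes

Service line unavailable [AND]: Backup bleed valve degraded=not, Standby caliper is down=occurs, Master cylinder failed=not, South brake line lost=not → not all inputs occur → does not occur.
Front circuit unavailable [AND]: Reservoir offline=not, #3 booster faulted=occurs → not all inputs occur → does not occur.
Booster path down [OR]: Wheel cylinder faulted=occurs, Service line unavailable=not, Front circuit unavailable=not, #2 pad sensor trips=not → at least one input occurs → occurs.
Parking branch fails [AND]: Reserve ABS modulator lost=occurs, Booster path down=occurs → all inputs occur → occurs.
Braking system failure [OR]: Parking branch fails=occurs, Right proportioning valve faulted=not → at least one input occurs → occurs.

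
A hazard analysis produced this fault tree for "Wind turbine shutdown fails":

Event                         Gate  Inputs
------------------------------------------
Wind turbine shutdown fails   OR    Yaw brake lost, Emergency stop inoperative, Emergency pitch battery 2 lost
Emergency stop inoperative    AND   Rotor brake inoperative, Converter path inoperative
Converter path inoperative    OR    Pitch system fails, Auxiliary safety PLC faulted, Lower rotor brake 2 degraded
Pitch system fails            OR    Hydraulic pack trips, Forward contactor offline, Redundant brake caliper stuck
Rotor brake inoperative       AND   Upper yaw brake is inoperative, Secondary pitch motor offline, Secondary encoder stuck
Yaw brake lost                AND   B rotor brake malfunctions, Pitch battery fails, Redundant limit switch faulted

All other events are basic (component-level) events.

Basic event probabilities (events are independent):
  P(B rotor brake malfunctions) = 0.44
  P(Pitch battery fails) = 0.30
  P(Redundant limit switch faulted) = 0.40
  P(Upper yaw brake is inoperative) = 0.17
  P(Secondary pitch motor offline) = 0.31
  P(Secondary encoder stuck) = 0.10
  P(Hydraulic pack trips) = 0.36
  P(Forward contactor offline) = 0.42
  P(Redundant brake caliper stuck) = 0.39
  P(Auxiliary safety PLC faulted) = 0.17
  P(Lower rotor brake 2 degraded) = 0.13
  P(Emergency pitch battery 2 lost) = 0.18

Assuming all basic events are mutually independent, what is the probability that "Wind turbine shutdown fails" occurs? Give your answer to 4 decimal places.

0.2267

P(Yaw brake lost) [AND] = 0.44 × 0.30 × 0.40 = 0.052800
P(Rotor brake inoperative) [AND] = 0.17 × 0.31 × 0.10 = 0.005270
P(Pitch system fails) [OR] = 1 − (1−0.36) × (1−0.42) × (1−0.39) = 0.773568
P(Converter path inoperative) [OR] = 1 − (1−0.773568) × (1−0.17) × (1−0.13) = 0.836493
P(Emergency stop inoperative) [AND] = 0.005270 × 0.836493 = 0.004408
P(Wind turbine shutdown fails) [OR] = 1 − (1−0.052800) × (1−0.004408) × (1−0.18) = 0.226720
Rounded to 4 decimal places: P(Wind turbine shutdown fails) ≈ 0.2267.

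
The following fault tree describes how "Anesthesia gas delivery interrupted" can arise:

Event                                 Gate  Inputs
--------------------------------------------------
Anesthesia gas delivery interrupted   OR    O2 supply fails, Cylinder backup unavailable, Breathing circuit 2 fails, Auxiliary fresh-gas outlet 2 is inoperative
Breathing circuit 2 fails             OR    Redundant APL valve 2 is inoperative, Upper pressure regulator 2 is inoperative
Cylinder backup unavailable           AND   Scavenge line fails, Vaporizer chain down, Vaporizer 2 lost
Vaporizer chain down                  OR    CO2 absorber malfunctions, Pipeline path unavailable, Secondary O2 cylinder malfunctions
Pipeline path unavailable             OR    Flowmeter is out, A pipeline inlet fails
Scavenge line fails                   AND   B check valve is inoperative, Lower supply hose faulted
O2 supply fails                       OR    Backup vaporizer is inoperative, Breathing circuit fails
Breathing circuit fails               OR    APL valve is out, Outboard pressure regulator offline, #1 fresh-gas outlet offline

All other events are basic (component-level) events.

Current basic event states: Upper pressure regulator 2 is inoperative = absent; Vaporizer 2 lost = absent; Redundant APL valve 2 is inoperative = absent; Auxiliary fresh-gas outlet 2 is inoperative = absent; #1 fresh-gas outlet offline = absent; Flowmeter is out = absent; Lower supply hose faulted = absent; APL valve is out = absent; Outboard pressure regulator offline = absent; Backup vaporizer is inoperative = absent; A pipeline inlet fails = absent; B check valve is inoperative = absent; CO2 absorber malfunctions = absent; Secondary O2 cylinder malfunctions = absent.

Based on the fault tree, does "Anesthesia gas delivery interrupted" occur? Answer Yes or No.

No

Breathing circuit fails [OR]: APL valve is out=not, Outboard pressure regulator offline=not, #1 fresh-gas outlet offline=not → no input occurs → does not occur.
O2 supply fails [OR]: Backup vaporizer is inoperative=not, Breathing circuit fails=not → no input occurs → does not occur.
Scavenge line fails [AND]: B check valve is inoperative=not, Lower supply hose faulted=not → not all inputs occur → does not occur.
Pipeline path unavailable [OR]: Flowmeter is out=not, A pipeline inlet fails=not → no input occurs → does not occur.
Vaporizer chain down [OR]: CO2 absorber malfunctions=not, Pipeline path unavailable=not, Secondary O2 cylinder malfunctions=not → no input occurs → does not occur.
Cylinder backup unavailable [AND]: Scavenge line fails=not, Vaporizer chain down=not, Vaporizer 2 lost=not → not all inputs occur → does not occur.
Breathing circuit 2 fails [OR]: Redundant APL valve 2 is inoperative=not, Upper pressure regulator 2 is inoperative=not → no input occurs → does not occur.
Anesthesia gas delivery interrupted [OR]: O2 supply fails=not, Cylinder backup unavailable=not, Breathing circuit 2 fails=not, Auxiliary fresh-gas outlet 2 is inoperative=not → no input occurs → does not occur.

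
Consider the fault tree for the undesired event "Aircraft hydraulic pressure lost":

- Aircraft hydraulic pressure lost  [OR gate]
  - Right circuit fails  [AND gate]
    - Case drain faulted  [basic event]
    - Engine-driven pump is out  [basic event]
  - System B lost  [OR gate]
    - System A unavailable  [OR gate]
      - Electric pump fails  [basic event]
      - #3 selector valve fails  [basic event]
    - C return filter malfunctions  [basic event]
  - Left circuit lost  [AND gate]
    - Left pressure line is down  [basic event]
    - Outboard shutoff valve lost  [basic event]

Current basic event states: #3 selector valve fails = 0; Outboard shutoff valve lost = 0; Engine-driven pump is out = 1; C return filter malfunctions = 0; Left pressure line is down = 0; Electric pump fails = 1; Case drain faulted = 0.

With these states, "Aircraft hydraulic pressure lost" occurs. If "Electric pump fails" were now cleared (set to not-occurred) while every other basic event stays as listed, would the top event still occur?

Counterfactual: set "Electric pump fails" to not occurred.
Right circuit fails [AND]: Case drain faulted=not, Engine-driven pump is out=occurs → not all inputs occur → does not occur.
System A unavailable [OR]: Electric pump fails=not, #3 selector valve fails=not → no input occurs → does not occur.
System B lost [OR]: System A unavailable=not, C return filter malfunctions=not → no input occurs → does not occur.
Left circuit lost [AND]: Left pressure line is down=not, Outboard shutoff valve lost=not → not all inputs occur → does not occur.
Aircraft hydraulic pressure lost [OR]: Right circuit fails=not, System B lost=not, Left circuit lost=not → no input occurs → does not occur.

No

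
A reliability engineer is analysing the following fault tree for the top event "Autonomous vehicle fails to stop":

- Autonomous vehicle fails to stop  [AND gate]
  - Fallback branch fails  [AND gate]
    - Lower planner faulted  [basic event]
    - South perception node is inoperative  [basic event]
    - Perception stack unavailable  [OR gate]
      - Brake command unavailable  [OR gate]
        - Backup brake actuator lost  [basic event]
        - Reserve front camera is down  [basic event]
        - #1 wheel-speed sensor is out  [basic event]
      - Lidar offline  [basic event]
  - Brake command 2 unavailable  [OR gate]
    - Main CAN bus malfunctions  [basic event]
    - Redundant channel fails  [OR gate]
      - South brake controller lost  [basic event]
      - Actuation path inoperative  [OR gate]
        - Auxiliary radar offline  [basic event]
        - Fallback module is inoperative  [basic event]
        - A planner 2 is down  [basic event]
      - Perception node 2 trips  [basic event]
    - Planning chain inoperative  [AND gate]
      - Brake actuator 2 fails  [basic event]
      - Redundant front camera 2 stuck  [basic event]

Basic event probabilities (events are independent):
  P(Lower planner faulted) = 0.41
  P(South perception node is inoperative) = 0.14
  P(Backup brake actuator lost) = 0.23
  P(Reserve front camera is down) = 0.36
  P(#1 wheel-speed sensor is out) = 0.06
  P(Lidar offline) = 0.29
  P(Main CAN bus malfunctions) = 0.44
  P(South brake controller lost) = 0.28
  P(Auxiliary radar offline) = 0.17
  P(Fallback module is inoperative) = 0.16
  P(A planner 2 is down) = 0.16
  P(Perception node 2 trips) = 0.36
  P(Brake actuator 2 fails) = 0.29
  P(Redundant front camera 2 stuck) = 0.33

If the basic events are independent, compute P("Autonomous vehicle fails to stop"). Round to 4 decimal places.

0.0333

P(Brake command unavailable) [OR] = 1 − (1−0.23) × (1−0.36) × (1−0.06) = 0.536768
P(Perception stack unavailable) [OR] = 1 − (1−0.536768) × (1−0.29) = 0.671105
P(Fallback branch fails) [AND] = 0.41 × 0.14 × 0.671105 = 0.038521
P(Actuation path inoperative) [OR] = 1 − (1−0.17) × (1−0.16) × (1−0.16) = 0.414352
P(Redundant channel fails) [OR] = 1 − (1−0.28) × (1−0.414352) × (1−0.36) = 0.730133
P(Planning chain inoperative) [AND] = 0.29 × 0.33 = 0.095700
P(Brake command 2 unavailable) [OR] = 1 − (1−0.44) × (1−0.730133) × (1−0.095700) = 0.863337
P(Autonomous vehicle fails to stop) [AND] = 0.038521 × 0.863337 = 0.033257
Rounded to 4 decimal places: P(Autonomous vehicle fails to stop) ≈ 0.0333.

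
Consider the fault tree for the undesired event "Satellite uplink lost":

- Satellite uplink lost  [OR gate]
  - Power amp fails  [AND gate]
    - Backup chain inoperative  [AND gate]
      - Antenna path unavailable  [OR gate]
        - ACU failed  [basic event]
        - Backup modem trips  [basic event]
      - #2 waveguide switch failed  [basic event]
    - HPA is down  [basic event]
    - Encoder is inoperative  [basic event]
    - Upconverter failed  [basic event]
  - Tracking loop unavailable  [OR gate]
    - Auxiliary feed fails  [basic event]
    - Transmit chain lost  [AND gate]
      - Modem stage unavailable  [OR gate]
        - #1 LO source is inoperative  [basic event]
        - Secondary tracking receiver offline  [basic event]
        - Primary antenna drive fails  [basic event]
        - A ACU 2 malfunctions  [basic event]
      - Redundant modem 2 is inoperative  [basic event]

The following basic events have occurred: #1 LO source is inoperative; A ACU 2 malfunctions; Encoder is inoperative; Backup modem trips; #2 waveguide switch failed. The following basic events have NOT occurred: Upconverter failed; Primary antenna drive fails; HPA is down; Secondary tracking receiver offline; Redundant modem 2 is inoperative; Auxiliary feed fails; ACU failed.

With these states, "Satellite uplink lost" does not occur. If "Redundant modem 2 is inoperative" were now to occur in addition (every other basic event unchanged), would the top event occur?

Yes

Counterfactual: set "Redundant modem 2 is inoperative" to occurred.
Antenna path unavailable [OR]: ACU failed=not, Backup modem trips=occurs → at least one input occurs → occurs.
Backup chain inoperative [AND]: Antenna path unavailable=occurs, #2 waveguide switch failed=occurs → all inputs occur → occurs.
Power amp fails [AND]: Backup chain inoperative=occurs, HPA is down=not, Encoder is inoperative=occurs, Upconverter failed=not → not all inputs occur → does not occur.
Modem stage unavailable [OR]: #1 LO source is inoperative=occurs, Secondary tracking receiver offline=not, Primary antenna drive fails=not, A ACU 2 malfunctions=occurs → at least one input occurs → occurs.
Transmit chain lost [AND]: Modem stage unavailable=occurs, Redundant modem 2 is inoperative=occurs → all inputs occur → occurs.
Tracking loop unavailable [OR]: Auxiliary feed fails=not, Transmit chain lost=occurs → at least one input occurs → occurs.
Satellite uplink lost [OR]: Power amp fails=not, Tracking loop unavailable=occurs → at least one input occurs → occurs.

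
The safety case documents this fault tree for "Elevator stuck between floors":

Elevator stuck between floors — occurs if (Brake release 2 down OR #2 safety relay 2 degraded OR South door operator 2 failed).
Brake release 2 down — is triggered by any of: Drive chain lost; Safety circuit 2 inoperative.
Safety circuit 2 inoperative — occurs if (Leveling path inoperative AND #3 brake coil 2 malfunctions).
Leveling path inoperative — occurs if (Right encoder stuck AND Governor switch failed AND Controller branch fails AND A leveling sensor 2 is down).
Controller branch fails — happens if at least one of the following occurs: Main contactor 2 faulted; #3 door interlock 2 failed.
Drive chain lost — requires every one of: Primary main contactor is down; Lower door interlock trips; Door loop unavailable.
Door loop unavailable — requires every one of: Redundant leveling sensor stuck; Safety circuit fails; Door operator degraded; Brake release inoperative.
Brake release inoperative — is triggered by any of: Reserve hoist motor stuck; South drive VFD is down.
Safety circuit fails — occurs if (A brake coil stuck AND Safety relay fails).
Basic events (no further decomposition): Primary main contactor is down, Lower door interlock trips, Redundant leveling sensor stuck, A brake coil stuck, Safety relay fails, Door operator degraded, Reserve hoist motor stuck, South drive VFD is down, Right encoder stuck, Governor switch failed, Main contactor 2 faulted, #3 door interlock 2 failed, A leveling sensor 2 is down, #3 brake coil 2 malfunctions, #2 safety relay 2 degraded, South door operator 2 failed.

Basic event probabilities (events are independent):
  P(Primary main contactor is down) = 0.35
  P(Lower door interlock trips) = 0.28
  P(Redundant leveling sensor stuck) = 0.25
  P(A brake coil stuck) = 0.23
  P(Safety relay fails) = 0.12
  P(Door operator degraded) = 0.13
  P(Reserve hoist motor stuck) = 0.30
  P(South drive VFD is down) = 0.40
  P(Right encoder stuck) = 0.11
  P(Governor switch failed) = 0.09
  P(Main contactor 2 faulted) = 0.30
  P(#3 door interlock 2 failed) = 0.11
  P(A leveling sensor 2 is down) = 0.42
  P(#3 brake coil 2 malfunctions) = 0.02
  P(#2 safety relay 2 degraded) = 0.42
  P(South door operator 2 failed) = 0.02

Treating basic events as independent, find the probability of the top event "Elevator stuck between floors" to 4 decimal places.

0.4316

P(Safety circuit fails) [AND] = 0.23 × 0.12 = 0.027600
P(Brake release inoperative) [OR] = 1 − (1−0.30) × (1−0.40) = 0.580000
P(Door loop unavailable) [AND] = 0.25 × 0.027600 × 0.13 × 0.580000 = 0.000520
P(Drive chain lost) [AND] = 0.35 × 0.28 × 0.000520 = 0.000051
P(Controller branch fails) [OR] = 1 − (1−0.30) × (1−0.11) = 0.377000
P(Leveling path inoperative) [AND] = 0.11 × 0.09 × 0.377000 × 0.42 = 0.001568
P(Safety circuit 2 inoperative) [AND] = 0.001568 × 0.02 = 0.000031
P(Brake release 2 down) [OR] = 1 − (1−0.000051) × (1−0.000031) = 0.000082
P(Elevator stuck between floors) [OR] = 1 − (1−0.000082) × (1−0.42) × (1−0.02) = 0.431647
Rounded to 4 decimal places: P(Elevator stuck between floors) ≈ 0.4316.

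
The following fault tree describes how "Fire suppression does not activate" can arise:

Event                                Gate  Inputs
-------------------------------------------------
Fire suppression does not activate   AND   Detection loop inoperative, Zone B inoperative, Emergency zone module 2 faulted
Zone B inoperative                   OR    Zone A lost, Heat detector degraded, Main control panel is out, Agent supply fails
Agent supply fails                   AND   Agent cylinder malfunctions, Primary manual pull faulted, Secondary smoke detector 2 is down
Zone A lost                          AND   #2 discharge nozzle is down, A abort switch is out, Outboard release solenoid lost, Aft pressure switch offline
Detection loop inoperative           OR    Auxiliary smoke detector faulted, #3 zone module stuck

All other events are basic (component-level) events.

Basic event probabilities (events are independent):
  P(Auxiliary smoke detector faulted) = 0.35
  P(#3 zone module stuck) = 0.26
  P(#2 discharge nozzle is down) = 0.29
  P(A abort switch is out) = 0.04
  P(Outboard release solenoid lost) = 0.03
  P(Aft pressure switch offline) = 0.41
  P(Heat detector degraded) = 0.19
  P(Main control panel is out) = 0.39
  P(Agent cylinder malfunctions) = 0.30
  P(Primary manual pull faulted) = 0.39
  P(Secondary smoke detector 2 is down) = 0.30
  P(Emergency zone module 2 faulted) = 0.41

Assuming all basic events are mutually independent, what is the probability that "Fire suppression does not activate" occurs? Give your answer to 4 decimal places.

0.1114

P(Detection loop inoperative) [OR] = 1 − (1−0.35) × (1−0.26) = 0.519000
P(Zone A lost) [AND] = 0.29 × 0.04 × 0.03 × 0.41 = 0.000143
P(Agent supply fails) [AND] = 0.30 × 0.39 × 0.30 = 0.035100
P(Zone B inoperative) [OR] = 1 − (1−0.000143) × (1−0.19) × (1−0.39) × (1−0.035100) = 0.523311
P(Fire suppression does not activate) [AND] = 0.519000 × 0.523311 × 0.41 = 0.111355
Rounded to 4 decimal places: P(Fire suppression does not activate) ≈ 0.1114.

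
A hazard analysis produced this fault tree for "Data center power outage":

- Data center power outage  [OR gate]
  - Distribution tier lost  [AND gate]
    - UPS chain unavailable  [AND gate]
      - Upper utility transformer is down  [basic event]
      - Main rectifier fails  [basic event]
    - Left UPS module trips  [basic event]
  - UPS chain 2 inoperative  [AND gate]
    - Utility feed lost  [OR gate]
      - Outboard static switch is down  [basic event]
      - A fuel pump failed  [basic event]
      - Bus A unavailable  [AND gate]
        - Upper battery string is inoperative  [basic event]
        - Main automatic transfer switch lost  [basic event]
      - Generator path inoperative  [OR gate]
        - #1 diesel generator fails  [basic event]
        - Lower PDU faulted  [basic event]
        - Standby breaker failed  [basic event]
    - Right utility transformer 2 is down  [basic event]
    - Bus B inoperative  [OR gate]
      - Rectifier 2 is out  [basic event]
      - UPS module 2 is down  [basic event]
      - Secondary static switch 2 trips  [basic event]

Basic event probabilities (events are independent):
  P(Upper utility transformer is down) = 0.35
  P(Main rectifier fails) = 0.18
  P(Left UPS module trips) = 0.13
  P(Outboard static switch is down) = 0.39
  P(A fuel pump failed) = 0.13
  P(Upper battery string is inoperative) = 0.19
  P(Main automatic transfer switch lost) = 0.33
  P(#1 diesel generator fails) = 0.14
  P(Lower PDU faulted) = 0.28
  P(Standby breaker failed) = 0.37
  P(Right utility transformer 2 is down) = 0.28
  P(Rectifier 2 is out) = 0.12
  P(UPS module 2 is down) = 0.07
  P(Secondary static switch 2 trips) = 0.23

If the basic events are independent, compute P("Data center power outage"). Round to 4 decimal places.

P(UPS chain unavailable) [AND] = 0.35 × 0.18 = 0.063000
P(Distribution tier lost) [AND] = 0.063000 × 0.13 = 0.008190
P(Bus A unavailable) [AND] = 0.19 × 0.33 = 0.062700
P(Generator path inoperative) [OR] = 1 − (1−0.14) × (1−0.28) × (1−0.37) = 0.609904
P(Utility feed lost) [OR] = 1 − (1−0.39) × (1−0.13) × (1−0.062700) × (1−0.609904) = 0.805956
P(Bus B inoperative) [OR] = 1 − (1−0.12) × (1−0.07) × (1−0.23) = 0.369832
P(UPS chain 2 inoperative) [AND] = 0.805956 × 0.28 × 0.369832 = 0.083459
P(Data center power outage) [OR] = 1 − (1−0.008190) × (1−0.083459) = 0.090965
Rounded to 4 decimal places: P(Data center power outage) ≈ 0.0910.

0.0910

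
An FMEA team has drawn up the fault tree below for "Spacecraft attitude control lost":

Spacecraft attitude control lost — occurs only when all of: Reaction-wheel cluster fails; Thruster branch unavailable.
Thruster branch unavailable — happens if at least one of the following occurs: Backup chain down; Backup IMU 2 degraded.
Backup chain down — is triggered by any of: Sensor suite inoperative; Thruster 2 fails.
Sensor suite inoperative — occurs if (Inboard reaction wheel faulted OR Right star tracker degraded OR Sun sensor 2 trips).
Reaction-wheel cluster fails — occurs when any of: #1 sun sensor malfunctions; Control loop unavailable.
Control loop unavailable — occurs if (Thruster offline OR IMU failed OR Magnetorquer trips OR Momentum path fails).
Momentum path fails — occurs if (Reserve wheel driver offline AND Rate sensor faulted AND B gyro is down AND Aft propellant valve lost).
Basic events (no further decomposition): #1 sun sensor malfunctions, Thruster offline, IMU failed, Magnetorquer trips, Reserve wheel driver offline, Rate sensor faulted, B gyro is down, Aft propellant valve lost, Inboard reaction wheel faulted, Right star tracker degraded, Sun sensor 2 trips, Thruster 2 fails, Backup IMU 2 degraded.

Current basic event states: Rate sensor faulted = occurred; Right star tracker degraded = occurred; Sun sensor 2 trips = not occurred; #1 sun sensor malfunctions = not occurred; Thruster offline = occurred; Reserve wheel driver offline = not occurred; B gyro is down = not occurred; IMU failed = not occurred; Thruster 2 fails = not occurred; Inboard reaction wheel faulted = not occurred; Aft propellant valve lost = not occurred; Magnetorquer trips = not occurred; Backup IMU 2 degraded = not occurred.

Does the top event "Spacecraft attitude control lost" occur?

Momentum path fails [AND]: Reserve wheel driver offline=not, Rate sensor faulted=occurs, B gyro is down=not, Aft propellant valve lost=not → not all inputs occur → does not occur.
Control loop unavailable [OR]: Thruster offline=occurs, IMU failed=not, Magnetorquer trips=not, Momentum path fails=not → at least one input occurs → occurs.
Reaction-wheel cluster fails [OR]: #1 sun sensor malfunctions=not, Control loop unavailable=occurs → at least one input occurs → occurs.
Sensor suite inoperative [OR]: Inboard reaction wheel faulted=not, Right star tracker degraded=occurs, Sun sensor 2 trips=not → at least one input occurs → occurs.
Backup chain down [OR]: Sensor suite inoperative=occurs, Thruster 2 fails=not → at least one input occurs → occurs.
Thruster branch unavailable [OR]: Backup chain down=occurs, Backup IMU 2 degraded=not → at least one input occurs → occurs.
Spacecraft attitude control lost [AND]: Reaction-wheel cluster fails=occurs, Thruster branch unavailable=occurs → all inputs occur → occurs.

Yes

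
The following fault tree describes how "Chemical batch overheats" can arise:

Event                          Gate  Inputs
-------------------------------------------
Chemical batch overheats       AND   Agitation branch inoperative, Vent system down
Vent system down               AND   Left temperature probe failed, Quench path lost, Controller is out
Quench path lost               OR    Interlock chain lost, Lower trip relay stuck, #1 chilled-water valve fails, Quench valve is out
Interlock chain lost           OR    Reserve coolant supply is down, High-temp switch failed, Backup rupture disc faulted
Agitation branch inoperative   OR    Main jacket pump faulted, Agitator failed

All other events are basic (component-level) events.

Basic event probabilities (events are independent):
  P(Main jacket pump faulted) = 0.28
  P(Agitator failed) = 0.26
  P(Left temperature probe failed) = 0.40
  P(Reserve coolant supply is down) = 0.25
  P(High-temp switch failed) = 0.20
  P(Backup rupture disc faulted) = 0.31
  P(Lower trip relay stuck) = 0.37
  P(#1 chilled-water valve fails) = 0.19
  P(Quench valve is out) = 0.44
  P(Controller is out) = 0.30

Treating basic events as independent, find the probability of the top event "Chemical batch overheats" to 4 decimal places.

0.0494

P(Agitation branch inoperative) [OR] = 1 − (1−0.28) × (1−0.26) = 0.467200
P(Interlock chain lost) [OR] = 1 − (1−0.25) × (1−0.20) × (1−0.31) = 0.586000
P(Quench path lost) [OR] = 1 − (1−0.586000) × (1−0.37) × (1−0.19) × (1−0.44) = 0.881692
P(Vent system down) [AND] = 0.40 × 0.881692 × 0.30 = 0.105803
P(Chemical batch overheats) [AND] = 0.467200 × 0.105803 = 0.049431
Rounded to 4 decimal places: P(Chemical batch overheats) ≈ 0.0494.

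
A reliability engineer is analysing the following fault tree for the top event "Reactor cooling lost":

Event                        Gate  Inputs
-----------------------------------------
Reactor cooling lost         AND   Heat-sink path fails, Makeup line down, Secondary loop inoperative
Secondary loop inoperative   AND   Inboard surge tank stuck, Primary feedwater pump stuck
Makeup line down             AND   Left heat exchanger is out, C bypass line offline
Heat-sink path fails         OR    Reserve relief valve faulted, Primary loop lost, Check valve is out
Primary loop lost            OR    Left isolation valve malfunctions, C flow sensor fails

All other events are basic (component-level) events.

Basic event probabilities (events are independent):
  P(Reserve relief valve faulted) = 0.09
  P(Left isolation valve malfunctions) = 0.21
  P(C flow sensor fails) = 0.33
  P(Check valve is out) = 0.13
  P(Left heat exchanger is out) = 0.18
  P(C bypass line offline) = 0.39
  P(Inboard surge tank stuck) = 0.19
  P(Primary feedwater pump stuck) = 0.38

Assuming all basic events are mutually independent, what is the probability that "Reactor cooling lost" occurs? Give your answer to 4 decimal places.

P(Primary loop lost) [OR] = 1 − (1−0.21) × (1−0.33) = 0.470700
P(Heat-sink path fails) [OR] = 1 − (1−0.09) × (1−0.470700) × (1−0.13) = 0.580953
P(Makeup line down) [AND] = 0.18 × 0.39 = 0.070200
P(Secondary loop inoperative) [AND] = 0.19 × 0.38 = 0.072200
P(Reactor cooling lost) [AND] = 0.580953 × 0.070200 × 0.072200 = 0.002945
Rounded to 4 decimal places: P(Reactor cooling lost) ≈ 0.0029.

0.0029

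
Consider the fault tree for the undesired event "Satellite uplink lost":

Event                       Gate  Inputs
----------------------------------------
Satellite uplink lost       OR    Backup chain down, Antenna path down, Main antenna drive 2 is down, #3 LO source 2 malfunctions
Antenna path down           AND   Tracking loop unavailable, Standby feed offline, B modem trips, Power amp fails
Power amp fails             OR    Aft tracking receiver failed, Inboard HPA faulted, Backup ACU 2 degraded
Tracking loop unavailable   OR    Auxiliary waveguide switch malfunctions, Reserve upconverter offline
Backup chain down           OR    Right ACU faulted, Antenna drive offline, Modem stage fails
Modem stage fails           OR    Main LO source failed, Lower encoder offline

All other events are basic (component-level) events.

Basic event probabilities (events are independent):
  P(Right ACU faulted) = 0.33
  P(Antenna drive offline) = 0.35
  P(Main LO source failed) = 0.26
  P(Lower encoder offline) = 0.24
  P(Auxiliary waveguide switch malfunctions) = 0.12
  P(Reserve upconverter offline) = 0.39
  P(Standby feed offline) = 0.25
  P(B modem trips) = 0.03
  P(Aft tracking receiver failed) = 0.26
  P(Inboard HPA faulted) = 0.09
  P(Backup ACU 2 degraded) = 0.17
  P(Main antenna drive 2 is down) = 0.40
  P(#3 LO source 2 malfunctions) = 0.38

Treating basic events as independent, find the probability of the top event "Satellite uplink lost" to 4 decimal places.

0.9090

P(Modem stage fails) [OR] = 1 − (1−0.26) × (1−0.24) = 0.437600
P(Backup chain down) [OR] = 1 − (1−0.33) × (1−0.35) × (1−0.437600) = 0.755075
P(Tracking loop unavailable) [OR] = 1 − (1−0.12) × (1−0.39) = 0.463200
P(Power amp fails) [OR] = 1 − (1−0.26) × (1−0.09) × (1−0.17) = 0.441078
P(Antenna path down) [AND] = 0.463200 × 0.25 × 0.03 × 0.441078 = 0.001532
P(Satellite uplink lost) [OR] = 1 − (1−0.755075) × (1−0.001532) × (1−0.40) × (1−0.38) = 0.909027
Rounded to 4 decimal places: P(Satellite uplink lost) ≈ 0.9090.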